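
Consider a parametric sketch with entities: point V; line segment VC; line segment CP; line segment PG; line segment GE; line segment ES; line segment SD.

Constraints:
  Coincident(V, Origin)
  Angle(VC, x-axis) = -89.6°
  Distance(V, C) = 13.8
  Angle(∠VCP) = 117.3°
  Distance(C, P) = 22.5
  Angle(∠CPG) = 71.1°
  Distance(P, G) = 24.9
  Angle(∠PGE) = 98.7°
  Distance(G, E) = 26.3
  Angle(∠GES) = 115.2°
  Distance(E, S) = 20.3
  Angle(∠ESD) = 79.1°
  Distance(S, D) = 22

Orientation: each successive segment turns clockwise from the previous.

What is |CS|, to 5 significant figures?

16.719

V is at the origin; VC runs at -89.6° with length 13.8, so C = (0.096341, -13.800). ∠VCP = 117.3° gives CP at -152.30° from the x-axis; with |CP| = 22.5, P = (-19.825, -24.259). ∠CPG = 71.1° gives PG at 98.800° from the x-axis; with |PG| = 24.9, G = (-23.634, 0.34828). ∠PGE = 98.7° gives GE at 17.500° from the x-axis; with |GE| = 26.3, E = (1.4484, 8.2568). ∠GES = 115.2° gives ES at -47.300° from the x-axis; with |ES| = 20.3, S = (15.215, -6.6619). Then |CS| = |S − C| = 16.719.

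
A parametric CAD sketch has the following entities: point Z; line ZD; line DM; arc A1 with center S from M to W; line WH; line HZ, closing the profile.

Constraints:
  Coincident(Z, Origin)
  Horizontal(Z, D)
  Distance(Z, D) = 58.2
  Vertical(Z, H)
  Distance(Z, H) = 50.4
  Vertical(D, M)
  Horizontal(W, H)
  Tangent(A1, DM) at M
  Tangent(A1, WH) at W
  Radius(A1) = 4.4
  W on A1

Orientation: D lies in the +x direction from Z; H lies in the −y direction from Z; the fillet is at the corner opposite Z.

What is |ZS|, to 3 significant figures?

70.8

Z is at the origin; ZD is horizontal with |ZD| = 58.2 and D on the +x side, so D = (58.2, 0.00). Z and H share the same x with |ZH| = 50.4 and H on the −y side, so H = (0.00, -50.4). The virtual corner opposite Z is at (58.2, -50.4). Tangency of A1 to DM means the radius SM is perpendicular to DM and A1 meets WH tangentially, so SW is at right angles to WH, with radius 4.4, so the center S sits 4.4 in from both sides at S = (53.8, -46.0). Then |ZS| = |S − Z| = 70.8.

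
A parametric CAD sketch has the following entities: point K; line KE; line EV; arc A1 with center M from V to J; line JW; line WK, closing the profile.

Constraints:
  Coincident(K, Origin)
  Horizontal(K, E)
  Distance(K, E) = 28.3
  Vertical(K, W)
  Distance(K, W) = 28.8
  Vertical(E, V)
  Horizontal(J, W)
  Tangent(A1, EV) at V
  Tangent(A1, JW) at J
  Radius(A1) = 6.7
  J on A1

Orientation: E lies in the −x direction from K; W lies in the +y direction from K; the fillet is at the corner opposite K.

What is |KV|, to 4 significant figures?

35.91

The virtual corner opposite K is at (-28.30, 28.80). A1 meets EV tangentially, so MV is at right angles to EV and the tangent condition forces MJ to be normal to JW, with radius 6.7, so the center M sits 6.7 in from both sides at M = (-21.60, 22.10). That places the tangent points at V = (-28.30, 22.10) on EV and J = (-21.60, 28.80) on JW. Then |KV| = |V − K| = 35.91.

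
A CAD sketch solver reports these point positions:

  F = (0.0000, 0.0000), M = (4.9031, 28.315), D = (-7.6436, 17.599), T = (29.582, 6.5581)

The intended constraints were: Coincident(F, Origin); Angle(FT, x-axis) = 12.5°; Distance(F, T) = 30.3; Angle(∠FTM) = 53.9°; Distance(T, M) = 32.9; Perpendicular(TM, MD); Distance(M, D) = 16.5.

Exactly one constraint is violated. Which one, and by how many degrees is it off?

Perpendicular(TM, MD) — off by 8.10°.

F = (0.00, 0.00) ✓; FT at 12.50° ✓; |FT| = 30.30 ✓; ∠FTM = 53.90° ✓; |TM| = 32.90 ✓; ∠(TM, MD) = 81.90° ✗; |MD| = 16.50 ✓.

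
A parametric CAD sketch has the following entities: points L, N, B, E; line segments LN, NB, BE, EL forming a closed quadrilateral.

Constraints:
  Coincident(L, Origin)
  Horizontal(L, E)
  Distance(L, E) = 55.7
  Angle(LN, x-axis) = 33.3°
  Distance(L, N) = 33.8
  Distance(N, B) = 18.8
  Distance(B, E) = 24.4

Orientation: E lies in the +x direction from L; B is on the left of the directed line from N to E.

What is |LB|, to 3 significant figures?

51.8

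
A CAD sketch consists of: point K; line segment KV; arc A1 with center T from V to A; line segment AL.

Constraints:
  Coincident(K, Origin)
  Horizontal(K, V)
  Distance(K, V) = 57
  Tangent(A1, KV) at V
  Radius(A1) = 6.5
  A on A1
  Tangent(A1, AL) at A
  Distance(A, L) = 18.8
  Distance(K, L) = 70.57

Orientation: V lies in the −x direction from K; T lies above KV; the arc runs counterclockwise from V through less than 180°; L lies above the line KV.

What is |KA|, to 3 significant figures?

53.8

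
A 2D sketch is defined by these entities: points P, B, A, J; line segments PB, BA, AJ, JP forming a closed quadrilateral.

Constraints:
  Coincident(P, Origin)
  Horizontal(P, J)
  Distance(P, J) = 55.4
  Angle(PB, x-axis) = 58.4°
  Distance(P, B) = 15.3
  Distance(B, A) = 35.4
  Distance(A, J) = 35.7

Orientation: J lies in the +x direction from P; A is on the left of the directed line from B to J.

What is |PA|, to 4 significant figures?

49.50

P is at the origin; P and J share the same y with |PJ| = 55.4 and J in +x, so J = (55.4, 0). PB runs at 58.4° with |PB| = 15.3, so B = (8.017, 13.03). A is determined by |BA| = 35.4 and |AJ| = 35.7 together: it lies at the intersection of circle(B, 35.4) and circle(J, 35.7). With |BJ| = 49.14, the foot of the radical line on BJ is 24.35 from B and the perpendicular offset is √(35.4² − 24.35²) = 25.69. Taking the left-of-BJ solution: A = (38.31, 31.34).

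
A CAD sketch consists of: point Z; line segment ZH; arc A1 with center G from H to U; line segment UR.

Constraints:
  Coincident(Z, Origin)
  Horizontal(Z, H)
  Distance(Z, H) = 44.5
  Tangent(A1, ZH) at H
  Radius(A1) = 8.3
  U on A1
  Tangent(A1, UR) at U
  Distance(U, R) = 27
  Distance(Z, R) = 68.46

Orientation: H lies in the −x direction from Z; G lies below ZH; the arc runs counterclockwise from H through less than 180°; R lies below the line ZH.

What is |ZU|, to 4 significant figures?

52.69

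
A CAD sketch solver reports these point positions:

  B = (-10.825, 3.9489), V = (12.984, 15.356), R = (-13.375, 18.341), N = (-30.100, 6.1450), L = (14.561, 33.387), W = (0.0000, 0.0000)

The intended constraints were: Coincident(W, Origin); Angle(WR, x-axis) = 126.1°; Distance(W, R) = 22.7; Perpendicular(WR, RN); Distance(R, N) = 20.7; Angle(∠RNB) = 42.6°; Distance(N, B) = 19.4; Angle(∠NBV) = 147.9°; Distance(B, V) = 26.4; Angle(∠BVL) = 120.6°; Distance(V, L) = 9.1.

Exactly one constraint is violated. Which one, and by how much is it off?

Distance(V, L) = 9.1 — off by 9.00.

W = (0.00, 0.00) ✓; WR at 126.1° ✓; |WR| = 22.70 ✓; ∠(WR, RN) = 90.00° ✓; |RN| = 20.70 ✓; ∠RNB = 42.60° ✓; |NB| = 19.40 ✓; ∠NBV = 147.9° ✓; |BV| = 26.40 ✓; ∠BVL = 120.6° ✓; |VL| = 18.10 ✗.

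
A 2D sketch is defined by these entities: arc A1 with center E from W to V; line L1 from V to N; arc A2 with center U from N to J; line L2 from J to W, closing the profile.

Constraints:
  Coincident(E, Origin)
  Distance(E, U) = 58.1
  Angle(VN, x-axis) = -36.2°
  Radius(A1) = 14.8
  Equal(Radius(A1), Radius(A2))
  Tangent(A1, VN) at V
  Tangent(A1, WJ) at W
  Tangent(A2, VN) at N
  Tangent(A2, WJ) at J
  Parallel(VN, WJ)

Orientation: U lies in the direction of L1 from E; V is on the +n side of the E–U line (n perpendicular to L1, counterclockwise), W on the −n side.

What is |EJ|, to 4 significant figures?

59.96

The slot axis is L1's direction at -36.2°, so u = (cos -36.2°, sin -36.2°) = (0.8070, -0.5906) and n = (−sin -36.2°, cos -36.2°) = (0.5906, 0.8070). E is at the origin and U lies 58.1 along u from E, so U = 58.1·u = (46.88, -34.31). Tangency of A1 to both parallel lines with radius 14.8 puts V and W at E ± 14.8·n: V = (8.741, 11.94), W = (-8.741, -11.94). Equal radii place N and J the same way about U: N = U + 14.8·n = (55.63, -22.37), J = U − 14.8·n = (38.14, -46.26). Then |EJ| = |J − E| = 59.96.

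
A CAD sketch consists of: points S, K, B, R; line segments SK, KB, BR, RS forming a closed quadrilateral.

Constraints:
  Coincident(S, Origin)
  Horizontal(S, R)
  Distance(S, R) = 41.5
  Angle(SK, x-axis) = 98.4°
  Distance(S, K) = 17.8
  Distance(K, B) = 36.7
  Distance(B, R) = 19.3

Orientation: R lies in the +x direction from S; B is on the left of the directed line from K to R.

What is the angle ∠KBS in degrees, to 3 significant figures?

27.3°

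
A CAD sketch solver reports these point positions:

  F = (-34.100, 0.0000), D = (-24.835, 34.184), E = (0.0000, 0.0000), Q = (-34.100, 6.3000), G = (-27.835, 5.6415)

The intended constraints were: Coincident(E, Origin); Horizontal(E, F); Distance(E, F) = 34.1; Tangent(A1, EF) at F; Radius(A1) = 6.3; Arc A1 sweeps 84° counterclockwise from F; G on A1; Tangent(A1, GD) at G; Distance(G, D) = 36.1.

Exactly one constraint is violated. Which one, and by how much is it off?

Distance(G, D) = 36.1 — off by 7.40.

E = (0.00, 0.00) ✓; E.y = 0.00, F.y = 0.00 ✓; |EF| = 34.10 ✓; ∠(QF, FE) = 90.00° ✓; |QF| = 6.300 ✓; bearing(Q→G) − bearing(Q→F) = 84.00° ✓; |QG| = 6.300 ✓; ∠(QG, GD) = 90.00° ✓; |GD| = 28.70 ✗.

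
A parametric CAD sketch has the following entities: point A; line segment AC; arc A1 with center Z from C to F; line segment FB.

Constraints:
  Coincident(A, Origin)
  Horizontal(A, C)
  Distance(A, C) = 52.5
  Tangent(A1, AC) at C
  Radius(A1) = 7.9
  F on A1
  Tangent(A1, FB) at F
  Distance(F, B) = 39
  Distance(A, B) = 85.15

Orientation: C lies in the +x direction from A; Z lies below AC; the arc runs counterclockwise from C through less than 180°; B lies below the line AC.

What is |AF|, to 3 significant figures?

48.8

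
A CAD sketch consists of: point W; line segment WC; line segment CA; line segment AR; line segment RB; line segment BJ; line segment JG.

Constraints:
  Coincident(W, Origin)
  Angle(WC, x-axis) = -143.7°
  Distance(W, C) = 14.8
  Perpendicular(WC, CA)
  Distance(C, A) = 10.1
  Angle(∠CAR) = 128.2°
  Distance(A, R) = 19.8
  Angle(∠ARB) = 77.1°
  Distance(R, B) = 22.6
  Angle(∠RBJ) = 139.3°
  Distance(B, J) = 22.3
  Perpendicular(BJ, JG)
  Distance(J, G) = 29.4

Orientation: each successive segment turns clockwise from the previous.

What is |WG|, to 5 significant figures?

26.599

∠RBJ = 139.3° gives BJ at -69.100° from the x-axis; with |BJ| = 22.3, J = (15.220, -13.124). BJ is perpendicular to JG, so JG runs at -159.10°; with |JG| = 29.4, G = (-12.246, -23.612). Then |WG| = |G − W| = 26.599.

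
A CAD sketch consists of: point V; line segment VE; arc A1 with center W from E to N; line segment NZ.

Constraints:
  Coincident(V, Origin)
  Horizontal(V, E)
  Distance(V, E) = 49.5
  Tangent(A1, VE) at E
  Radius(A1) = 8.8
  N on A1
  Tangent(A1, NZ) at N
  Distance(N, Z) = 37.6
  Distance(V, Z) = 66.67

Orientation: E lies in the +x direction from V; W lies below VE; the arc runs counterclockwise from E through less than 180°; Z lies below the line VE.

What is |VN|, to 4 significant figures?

42.08

V is at the origin; VE is horizontal with |VE| = 49.5 and E on the +x side, so E = (49.50, 0.000). Since A1 is tangent to VE there, WE ⟂ VE, so W = E + (0, -8.8) = (49.50, -8.800). Since WN ⟂ NZ (tangency), |WZ| = √(8.8² + 37.6²) = 38.62 regardless of where N sits on A1. So Z lies on both circle(V, 66.67) and circle(W, 38.62); the below-VE intersection is Z = (46.95, -47.33). N is the foot of the tangent from Z: N = (40.82, -10.24).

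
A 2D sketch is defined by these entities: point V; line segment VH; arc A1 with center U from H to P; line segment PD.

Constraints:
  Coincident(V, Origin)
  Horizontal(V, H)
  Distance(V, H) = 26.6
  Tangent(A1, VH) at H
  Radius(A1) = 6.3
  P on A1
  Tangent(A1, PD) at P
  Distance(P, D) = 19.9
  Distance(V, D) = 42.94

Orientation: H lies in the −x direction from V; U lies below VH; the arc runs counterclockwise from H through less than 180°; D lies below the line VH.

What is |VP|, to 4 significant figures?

33.39

Checks: |VH| = 26.60 ✓; |UP| = 6.300 ✓; ∠(UP, PD) = 90.00° ✓; |PD| = 19.90 ✓; |VD| = 42.94 ✓.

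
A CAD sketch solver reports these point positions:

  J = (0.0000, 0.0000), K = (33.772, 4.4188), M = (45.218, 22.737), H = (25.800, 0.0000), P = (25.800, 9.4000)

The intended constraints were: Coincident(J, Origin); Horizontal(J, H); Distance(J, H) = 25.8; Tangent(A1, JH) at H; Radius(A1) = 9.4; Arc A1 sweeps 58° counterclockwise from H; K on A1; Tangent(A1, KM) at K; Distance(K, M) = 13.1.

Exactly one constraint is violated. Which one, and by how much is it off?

Distance(K, M) = 13.1 — off by 8.50.

J = (0.00, 0.00) ✓; J.y = 0.00, H.y = 0.00 ✓; |JH| = 25.80 ✓; ∠(PH, HJ) = 90.00° ✓; |PH| = 9.400 ✓; bearing(P→K) − bearing(P→H) = 58.00° ✓; |PK| = 9.400 ✓; ∠(PK, KM) = 90.00° ✓; |KM| = 21.60 ✗.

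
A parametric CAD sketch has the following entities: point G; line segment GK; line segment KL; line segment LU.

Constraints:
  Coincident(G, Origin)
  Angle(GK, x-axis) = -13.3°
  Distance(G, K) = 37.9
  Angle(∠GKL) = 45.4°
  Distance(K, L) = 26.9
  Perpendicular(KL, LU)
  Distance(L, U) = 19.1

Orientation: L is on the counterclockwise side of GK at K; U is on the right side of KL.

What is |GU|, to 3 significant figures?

46.1

∠GKL = 45.4°, so KL runs at -13.3° + (180° − 45.4°) = 121° from the x-axis; with |KL| = 26.9, L = K + 26.9·(cos 121°, sin 121°) = (22.9, 14.3). The perpendicularity gives LU at right angles to KL; with |LU| = 19.1 on the right of KL, U = L + 19.1·(0.854, 0.520) = (39.2, 24.2). Then |GU| = |U − G| = 46.1.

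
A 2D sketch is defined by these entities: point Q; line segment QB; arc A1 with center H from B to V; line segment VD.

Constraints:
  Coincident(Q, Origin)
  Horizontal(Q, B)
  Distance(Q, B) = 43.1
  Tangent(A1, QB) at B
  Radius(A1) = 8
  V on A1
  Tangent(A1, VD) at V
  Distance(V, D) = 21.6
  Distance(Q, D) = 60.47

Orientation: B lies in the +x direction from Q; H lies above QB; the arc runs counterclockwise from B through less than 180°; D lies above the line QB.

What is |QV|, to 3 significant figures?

51.6

Checks: |QB| = 43.10 ✓; |HV| = 8.000 ✓; ∠(HV, VD) = 90.00° ✓; |VD| = 21.60 ✓; |QD| = 60.47 ✓.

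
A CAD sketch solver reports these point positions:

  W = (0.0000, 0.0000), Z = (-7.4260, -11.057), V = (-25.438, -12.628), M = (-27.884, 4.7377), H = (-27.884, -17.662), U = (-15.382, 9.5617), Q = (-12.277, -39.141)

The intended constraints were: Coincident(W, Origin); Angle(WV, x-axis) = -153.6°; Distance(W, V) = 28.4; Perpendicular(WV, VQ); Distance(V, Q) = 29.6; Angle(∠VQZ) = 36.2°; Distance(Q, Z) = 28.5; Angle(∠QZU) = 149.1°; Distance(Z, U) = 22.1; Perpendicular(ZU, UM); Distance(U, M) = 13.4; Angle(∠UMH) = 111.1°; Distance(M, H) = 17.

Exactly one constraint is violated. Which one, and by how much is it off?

Distance(M, H) = 17 — off by 5.40.

W = (0.00, 0.00) ✓; WV at -153.6° ✓; |WV| = 28.40 ✓; ∠(WV, VQ) = 90.00° ✓; |VQ| = 29.60 ✓; ∠VQZ = 36.20° ✓; |QZ| = 28.50 ✓; ∠QZU = 149.1° ✓; |ZU| = 22.10 ✓; ∠(ZU, UM) = 90.00° ✓; |UM| = 13.40 ✓; ∠UMH = 111.1° ✓; |MH| = 22.40 ✗.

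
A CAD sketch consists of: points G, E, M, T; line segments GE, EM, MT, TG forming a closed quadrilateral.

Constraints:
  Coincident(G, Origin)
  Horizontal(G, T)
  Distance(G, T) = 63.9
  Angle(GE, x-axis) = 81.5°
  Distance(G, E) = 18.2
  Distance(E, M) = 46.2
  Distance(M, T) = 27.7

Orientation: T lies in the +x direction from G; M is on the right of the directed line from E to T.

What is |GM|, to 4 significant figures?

40.12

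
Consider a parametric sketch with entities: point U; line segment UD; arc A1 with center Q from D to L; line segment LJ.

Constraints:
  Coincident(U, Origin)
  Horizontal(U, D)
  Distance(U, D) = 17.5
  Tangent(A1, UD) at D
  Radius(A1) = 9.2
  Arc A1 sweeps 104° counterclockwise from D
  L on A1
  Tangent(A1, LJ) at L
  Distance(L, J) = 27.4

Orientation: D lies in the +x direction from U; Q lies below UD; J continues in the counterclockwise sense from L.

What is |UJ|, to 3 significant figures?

40.9

U is at the origin; U and D share the same y with |UD| = 17.5 and D on the +x side, so D = (17.5, 0.00). A1 meets UD tangentially, so QD is at right angles to UD, so Q = D + (0, -9.2) = (17.5, -9.20). On A1, D sits at bearing 90° from Q; a 104° counterclockwise sweep puts L at bearing 194°, so L = Q + 9.2·(cos 194°, sin 194°) = (8.57, -11.4). A1 meets LJ tangentially, so QL is at right angles to LJ, so LJ runs along (−sin 194°, cos 194°); with |LJ| = 27.4, J = (15.2, -38.0). Then |UJ| = |J − U| = 40.9.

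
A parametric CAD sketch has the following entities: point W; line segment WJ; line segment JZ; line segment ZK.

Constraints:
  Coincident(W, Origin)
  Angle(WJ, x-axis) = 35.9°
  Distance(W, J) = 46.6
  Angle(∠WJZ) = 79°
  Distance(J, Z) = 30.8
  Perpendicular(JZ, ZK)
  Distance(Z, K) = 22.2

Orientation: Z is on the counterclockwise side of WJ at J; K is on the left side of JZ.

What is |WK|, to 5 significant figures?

32.160

W is at the origin; WJ runs at 35.9° with length 46.6, so J = 46.6·(cos 35.9°, sin 35.9°) = (37.748, 27.325). ∠WJZ = 79.0°, so JZ runs at 35.9° + (180° − 79.0°) = 136.90° from the x-axis; with |JZ| = 30.8, Z = J + 30.8·(cos 136.90°, sin 136.90°) = (15.259, 48.370). JZ is perpendicular to ZK; with |ZK| = 22.2 on the left of JZ, K = Z + 22.2·(-0.68327, -0.73016) = (0.090265, 32.160). Then |WK| = |K − W| = 32.160.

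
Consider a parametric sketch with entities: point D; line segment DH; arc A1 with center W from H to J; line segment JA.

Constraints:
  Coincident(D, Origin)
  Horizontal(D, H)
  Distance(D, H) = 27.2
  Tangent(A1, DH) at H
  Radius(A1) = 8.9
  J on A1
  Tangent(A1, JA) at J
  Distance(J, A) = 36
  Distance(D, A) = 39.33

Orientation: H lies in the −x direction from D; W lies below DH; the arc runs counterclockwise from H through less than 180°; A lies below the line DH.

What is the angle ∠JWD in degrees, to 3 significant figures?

148°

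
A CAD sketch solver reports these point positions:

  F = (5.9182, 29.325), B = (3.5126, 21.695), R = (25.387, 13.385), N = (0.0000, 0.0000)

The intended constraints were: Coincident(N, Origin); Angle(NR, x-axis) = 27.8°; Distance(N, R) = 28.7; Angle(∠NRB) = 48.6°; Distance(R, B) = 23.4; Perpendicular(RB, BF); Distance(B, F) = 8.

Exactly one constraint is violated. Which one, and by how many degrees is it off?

Perpendicular(RB, BF) — off by 3.30°.

N = (0.00, 0.00) ✓; NR at 27.80° ✓; |NR| = 28.70 ✓; ∠NRB = 48.60° ✓; |RB| = 23.40 ✓; ∠(RB, BF) = 86.70° ✗; |BF| = 8.000 ✓.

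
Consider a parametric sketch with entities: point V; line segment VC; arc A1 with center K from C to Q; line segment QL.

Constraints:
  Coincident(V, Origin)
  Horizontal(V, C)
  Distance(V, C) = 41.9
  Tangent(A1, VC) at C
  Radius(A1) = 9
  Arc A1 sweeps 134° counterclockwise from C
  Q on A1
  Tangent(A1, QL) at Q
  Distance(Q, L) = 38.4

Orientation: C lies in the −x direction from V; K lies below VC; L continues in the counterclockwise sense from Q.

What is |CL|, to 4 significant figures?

47.40

V is at the origin; V and C share the same y with |VC| = 41.9 and C on the −x side, so C = (-41.90, 0.000). Since A1 is tangent to VC there, KC ⟂ VC, so K = C + (0, -9) = (-41.90, -9.000). On A1, C sits at bearing 90° from K; a 134° counterclockwise sweep puts Q at bearing 224°, so Q = K + 9.0·(cos 224°, sin 224°) = (-48.37, -15.25). The tangent condition forces KQ to be normal to QL, so QL runs along (−sin 224°, cos 224°); with |QL| = 38.4, L = (-21.70, -42.87). Then |CL| = |L − C| = 47.40.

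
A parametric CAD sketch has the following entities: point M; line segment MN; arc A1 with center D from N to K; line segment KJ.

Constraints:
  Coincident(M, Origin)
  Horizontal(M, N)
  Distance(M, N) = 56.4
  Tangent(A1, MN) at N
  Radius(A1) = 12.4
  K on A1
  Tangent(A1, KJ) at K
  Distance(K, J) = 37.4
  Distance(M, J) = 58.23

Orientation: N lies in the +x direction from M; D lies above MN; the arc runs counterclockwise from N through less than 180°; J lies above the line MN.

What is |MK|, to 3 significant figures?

68.0

M is at the origin; M and N share the same y with |MN| = 56.4 and N on the +x side, so N = (56.4, 0.00). The tangent condition forces DN to be normal to MN, so D = N + (0, 12.4) = (56.4, 12.4). Since DK ⟂ KJ (tangency), |DJ| = √(12.4² + 37.4²) = 39.4 regardless of where K sits on A1. So J lies on both circle(M, 58.23) and circle(D, 39.4); the above-MN intersection is J = (35.8, 46.0). K is the foot of the tangent from J: K = (64.4, 21.9).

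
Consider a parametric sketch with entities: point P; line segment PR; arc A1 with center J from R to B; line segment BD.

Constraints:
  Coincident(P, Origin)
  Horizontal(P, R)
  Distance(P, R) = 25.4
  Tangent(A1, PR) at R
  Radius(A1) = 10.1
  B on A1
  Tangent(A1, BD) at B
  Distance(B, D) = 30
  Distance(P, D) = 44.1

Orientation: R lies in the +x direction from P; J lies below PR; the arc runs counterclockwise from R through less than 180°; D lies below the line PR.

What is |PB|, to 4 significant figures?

18.69

P is at the origin; PR is horizontal with |PR| = 25.4 and R on the +x side, so R = (25.40, 0.000). The tangent condition forces JR to be normal to PR, so J = R + (0, -10.1) = (25.40, -10.10). Since JB ⟂ BD (tangency), |JD| = √(10.1² + 30.0²) = 31.65 regardless of where B sits on A1. So D lies on both circle(P, 44.1) and circle(J, 31.65); the below-PR intersection is D = (17.10, -40.65). B is the foot of the tangent from D: B = (15.32, -10.70).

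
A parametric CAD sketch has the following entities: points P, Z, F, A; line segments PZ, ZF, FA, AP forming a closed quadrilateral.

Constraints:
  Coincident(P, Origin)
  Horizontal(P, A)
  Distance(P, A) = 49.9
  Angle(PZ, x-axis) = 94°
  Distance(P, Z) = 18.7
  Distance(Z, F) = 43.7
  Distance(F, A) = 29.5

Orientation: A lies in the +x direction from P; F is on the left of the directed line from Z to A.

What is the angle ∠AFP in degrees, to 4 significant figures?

72.55°

P is at the origin; PA is horizontal with |PA| = 49.9 and A in +x, so A = (49.9, 0). PZ runs at 94.0° with |PZ| = 18.7, so Z = (-1.304, 18.65). F is determined by |ZF| = 43.7 and |FA| = 29.5 together: it lies at the intersection of circle(Z, 43.7) and circle(A, 29.5). With |ZA| = 54.50, the foot of the radical line on ZA is 36.79 from Z and the perpendicular offset is √(43.7² − 36.79²) = 23.59. Taking the left-of-ZA solution: F = (41.33, 28.23).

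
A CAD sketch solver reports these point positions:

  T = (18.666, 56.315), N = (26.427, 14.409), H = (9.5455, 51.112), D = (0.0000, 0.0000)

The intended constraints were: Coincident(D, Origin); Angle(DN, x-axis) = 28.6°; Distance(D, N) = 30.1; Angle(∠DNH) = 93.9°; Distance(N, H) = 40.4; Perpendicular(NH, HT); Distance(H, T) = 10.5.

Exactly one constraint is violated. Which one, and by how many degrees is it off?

Perpendicular(NH, HT) — off by 5.00°.

D = (0.00, 0.00) ✓; DN at 28.60° ✓; |DN| = 30.10 ✓; ∠DNH = 93.90° ✓; |NH| = 40.40 ✓; ∠(NH, HT) = 85.00° ✗; |HT| = 10.50 ✓.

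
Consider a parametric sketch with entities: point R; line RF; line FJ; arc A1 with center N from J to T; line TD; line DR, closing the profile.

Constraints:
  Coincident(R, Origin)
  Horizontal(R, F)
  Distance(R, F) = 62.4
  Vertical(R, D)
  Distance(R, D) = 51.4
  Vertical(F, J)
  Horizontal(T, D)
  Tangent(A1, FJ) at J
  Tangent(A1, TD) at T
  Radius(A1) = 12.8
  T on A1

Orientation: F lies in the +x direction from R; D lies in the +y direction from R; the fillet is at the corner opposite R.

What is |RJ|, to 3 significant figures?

73.4

R is at the origin; R and F share the same y with |RF| = 62.4 and F on the +x side, so F = (62.4, 0.00). R and D share the same x with |RD| = 51.4 and D on the +y side, so D = (0.00, 51.4). The virtual corner opposite R is at (62.4, 51.4). The tangent condition forces NJ to be normal to FJ and A1 meets TD tangentially, so NT is at right angles to TD, with radius 12.8, so the center N sits 12.8 in from both sides at N = (49.6, 38.6). That places the tangent points at J = (62.4, 38.6) on FJ and T = (49.6, 51.4) on TD. Then |RJ| = |J − R| = 73.4.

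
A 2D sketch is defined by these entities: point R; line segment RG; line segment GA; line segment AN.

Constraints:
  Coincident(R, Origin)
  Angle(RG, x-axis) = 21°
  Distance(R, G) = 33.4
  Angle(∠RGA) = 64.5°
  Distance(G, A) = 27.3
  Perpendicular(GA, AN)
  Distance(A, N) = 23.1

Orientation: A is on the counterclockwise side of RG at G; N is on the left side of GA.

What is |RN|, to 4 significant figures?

14.72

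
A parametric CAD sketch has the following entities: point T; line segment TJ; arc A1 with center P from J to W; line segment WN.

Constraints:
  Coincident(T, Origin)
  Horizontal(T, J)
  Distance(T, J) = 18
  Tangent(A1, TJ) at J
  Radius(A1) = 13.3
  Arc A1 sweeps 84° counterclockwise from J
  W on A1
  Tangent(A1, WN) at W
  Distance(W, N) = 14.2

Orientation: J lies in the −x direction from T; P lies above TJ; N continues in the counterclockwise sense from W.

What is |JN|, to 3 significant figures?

29.9

T is at the origin; T and J share the same y with |TJ| = 18.0 and J on the −x side, so J = (-18.0, 0.00). The tangent condition forces PJ to be normal to TJ, so P = J + (0, 13.3) = (-18.0, 13.3). On A1, J sits at bearing -90° from P; an 84° counterclockwise sweep puts W at bearing -6°, so W = P + 13.3·(cos -6°, sin -6°) = (-4.77, 11.9). Since A1 is tangent to WN there, PW ⟂ WN, so WN runs along (−sin -6°, cos -6°); with |WN| = 14.2, N = (-3.29, 26.0). Then |JN| = |N − J| = 29.9.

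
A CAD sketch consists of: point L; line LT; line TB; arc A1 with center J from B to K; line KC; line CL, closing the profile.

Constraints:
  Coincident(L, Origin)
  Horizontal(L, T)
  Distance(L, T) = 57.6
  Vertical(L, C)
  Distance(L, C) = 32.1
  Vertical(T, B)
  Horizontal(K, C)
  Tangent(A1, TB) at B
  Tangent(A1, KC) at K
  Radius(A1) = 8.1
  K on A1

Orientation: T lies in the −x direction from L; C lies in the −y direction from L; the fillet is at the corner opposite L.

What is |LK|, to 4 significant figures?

59.00

The virtual corner opposite L is at (-57.60, -32.10). Since A1 is tangent to TB there, JB ⟂ TB and the tangent condition forces JK to be normal to KC, with radius 8.1, so the center J sits 8.1 in from both sides at J = (-49.50, -24.00). That places the tangent points at B = (-57.60, -24.00) on TB and K = (-49.50, -32.10) on KC. Then |LK| = |K − L| = 59.00.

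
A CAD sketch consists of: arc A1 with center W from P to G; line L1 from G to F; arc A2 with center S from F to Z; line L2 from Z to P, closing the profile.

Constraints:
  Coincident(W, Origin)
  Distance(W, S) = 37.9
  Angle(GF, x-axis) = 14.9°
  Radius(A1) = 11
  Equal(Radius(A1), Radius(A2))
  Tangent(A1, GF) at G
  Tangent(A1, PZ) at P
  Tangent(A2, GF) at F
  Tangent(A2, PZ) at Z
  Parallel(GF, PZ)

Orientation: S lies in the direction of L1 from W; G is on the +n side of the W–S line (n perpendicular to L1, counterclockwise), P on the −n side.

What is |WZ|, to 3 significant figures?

39.5

The slot axis is L1's direction at 14.9°, so u = (cos 14.9°, sin 14.9°) = (0.966, 0.257) and n = (−sin 14.9°, cos 14.9°) = (-0.257, 0.966). W is at the origin and S lies 37.9 along u from W, so S = 37.9·u = (36.6, 9.75). Tangency of A1 to both parallel lines with radius 11.0 puts G and P at W ± 11.0·n: G = (-2.83, 10.6), P = (2.83, -10.6). Equal radii place F and Z the same way about S: F = S + 11.0·n = (33.8, 20.4), Z = S − 11.0·n = (39.5, -0.885). Then |WZ| = |Z − W| = 39.5.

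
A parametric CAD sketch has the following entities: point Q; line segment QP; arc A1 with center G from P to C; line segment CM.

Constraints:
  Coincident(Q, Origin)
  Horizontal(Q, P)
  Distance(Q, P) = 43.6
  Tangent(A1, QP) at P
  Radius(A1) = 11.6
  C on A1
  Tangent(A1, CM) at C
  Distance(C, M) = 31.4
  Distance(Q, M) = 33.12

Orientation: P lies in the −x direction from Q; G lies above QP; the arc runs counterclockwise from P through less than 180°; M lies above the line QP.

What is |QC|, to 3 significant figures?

34.7

Checks: Q = (0.00, 0.00) ✓; |GC| = 11.60 ✓; ∠(GC, CM) = 90.00° ✓; |CM| = 31.40 ✓; |QM| = 33.12 ✓.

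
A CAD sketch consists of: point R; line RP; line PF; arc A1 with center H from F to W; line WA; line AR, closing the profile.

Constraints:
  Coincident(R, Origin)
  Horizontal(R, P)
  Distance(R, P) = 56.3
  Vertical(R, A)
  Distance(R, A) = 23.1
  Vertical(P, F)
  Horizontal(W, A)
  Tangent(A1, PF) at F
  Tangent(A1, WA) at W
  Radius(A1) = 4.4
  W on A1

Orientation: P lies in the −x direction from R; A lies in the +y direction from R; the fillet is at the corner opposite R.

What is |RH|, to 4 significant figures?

55.17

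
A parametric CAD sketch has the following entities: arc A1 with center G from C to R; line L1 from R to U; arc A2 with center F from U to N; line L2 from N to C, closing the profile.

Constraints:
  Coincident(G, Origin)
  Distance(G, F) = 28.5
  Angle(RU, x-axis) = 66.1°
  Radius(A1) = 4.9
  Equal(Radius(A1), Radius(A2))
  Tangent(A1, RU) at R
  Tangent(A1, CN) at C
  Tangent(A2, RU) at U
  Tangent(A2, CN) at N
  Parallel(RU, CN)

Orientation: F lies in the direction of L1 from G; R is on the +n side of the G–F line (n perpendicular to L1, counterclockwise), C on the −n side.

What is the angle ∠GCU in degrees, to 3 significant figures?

71.0°

Tangency of A1 to both parallel lines with radius 4.9 puts R and C at G ± 4.9·n: R = (-4.48, 1.99), C = (4.48, -1.99). Equal radii place U and N the same way about F: U = F + 4.9·n = (7.07, 28.0), N = F − 4.9·n = (16.0, 24.1). Then cos ∠GCU = CG·CU / (|CG||CU|), giving 71.0°.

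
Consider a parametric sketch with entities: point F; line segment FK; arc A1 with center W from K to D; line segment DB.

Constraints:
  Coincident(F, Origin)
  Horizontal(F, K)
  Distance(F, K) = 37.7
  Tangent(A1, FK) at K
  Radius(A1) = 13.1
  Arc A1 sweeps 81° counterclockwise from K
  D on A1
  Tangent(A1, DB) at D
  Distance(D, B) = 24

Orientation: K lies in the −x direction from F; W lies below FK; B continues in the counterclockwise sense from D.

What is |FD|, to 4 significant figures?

51.83

F is at the origin; F and K share the same y with |FK| = 37.7 and K on the −x side, so K = (-37.70, 0.000). The tangent condition forces WK to be normal to FK, so W = K + (0, -13.1) = (-37.70, -13.10). On A1, K sits at bearing 90° from W; an 81° counterclockwise sweep puts D at bearing 171°, so D = W + 13.1·(cos 171°, sin 171°) = (-50.64, -11.05). Then |FD| = |D − F| = 51.83.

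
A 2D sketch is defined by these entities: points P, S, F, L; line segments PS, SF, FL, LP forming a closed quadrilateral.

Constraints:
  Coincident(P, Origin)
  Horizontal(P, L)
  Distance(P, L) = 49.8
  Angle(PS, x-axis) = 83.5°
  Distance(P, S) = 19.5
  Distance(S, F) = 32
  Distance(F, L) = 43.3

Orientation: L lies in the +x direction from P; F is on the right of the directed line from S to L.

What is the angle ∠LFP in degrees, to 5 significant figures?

108.09°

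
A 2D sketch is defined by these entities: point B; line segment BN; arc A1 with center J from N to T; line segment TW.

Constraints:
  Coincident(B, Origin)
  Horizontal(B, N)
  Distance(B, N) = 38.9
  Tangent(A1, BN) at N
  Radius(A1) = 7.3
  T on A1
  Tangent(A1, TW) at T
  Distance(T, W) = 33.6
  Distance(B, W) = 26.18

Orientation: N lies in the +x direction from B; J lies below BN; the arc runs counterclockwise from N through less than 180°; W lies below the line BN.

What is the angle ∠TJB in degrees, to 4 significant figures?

37.04°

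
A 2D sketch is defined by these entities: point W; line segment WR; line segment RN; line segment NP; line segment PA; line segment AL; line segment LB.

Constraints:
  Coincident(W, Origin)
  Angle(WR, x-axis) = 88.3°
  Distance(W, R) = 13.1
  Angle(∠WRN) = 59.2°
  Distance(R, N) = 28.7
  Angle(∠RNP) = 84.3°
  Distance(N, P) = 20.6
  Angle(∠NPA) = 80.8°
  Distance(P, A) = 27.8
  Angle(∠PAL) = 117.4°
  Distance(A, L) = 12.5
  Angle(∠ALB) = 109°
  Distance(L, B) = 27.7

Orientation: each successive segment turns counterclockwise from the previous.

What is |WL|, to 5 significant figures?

13.956

W is at the origin; WR runs at 88.3° with length 13.1, so R = (0.38863, 13.094). ∠WRN = 59.2° gives RN at -150.90° from the x-axis; with |RN| = 28.7, N = (-24.689, -0.86359). ∠RNP = 84.3° gives NP at -55.200° from the x-axis; with |NP| = 20.6, P = (-12.932, -17.779). ∠NPA = 80.8° gives PA at 44.000° from the x-axis; with |PA| = 27.8, A = (7.0657, 1.5322). ∠PAL = 117.4° gives AL at 106.60° from the x-axis; with |AL| = 12.5, L = (3.4946, 13.511). Then |WL| = |L − W| = 13.956.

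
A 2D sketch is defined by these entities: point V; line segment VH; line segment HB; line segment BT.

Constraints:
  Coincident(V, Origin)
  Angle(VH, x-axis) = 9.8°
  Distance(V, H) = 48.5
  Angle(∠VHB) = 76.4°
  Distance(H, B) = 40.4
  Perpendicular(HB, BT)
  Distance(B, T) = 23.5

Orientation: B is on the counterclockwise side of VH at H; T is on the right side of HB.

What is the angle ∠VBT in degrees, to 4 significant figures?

148.4°

V is at the origin; VH runs at 9.8° with length 48.5, so H = 48.5·(cos 9.8°, sin 9.8°) = (47.79, 8.255). ∠VHB = 76.4°, so HB runs at 9.8° + (180° − 76.4°) = 113.4° from the x-axis; with |HB| = 40.4, B = H + 40.4·(cos 113.4°, sin 113.4°) = (31.75, 45.33). HB is perpendicular to BT; with |BT| = 23.5 on the right of HB, T = B + 23.5·(0.9178, 0.3971) = (53.31, 54.67). Then cos ∠VBT = BV·BT / (|BV||BT|), giving 148.4°.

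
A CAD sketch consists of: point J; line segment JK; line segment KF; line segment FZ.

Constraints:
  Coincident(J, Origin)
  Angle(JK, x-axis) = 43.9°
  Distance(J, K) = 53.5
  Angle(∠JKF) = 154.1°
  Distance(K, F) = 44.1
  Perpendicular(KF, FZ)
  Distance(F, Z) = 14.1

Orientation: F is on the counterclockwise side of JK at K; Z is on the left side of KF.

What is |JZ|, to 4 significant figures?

92.69

∠JKF = 154.1°, so KF runs at 43.9° + (180° − 154.1°) = 69.80° from the x-axis; with |KF| = 44.1, F = K + 44.1·(cos 69.80°, sin 69.80°) = (53.78, 78.48). KF ⟂ FZ; with |FZ| = 14.1 on the left of KF, Z = F + 14.1·(-0.9385, 0.3453) = (40.54, 83.35). Then |JZ| = |Z − J| = 92.69.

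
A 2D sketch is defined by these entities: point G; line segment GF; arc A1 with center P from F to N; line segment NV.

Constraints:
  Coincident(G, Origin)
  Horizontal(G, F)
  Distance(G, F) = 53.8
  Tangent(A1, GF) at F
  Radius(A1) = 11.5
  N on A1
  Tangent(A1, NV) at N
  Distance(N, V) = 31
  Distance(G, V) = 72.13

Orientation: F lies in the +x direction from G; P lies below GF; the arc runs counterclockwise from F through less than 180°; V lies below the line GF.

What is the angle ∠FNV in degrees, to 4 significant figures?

122.2°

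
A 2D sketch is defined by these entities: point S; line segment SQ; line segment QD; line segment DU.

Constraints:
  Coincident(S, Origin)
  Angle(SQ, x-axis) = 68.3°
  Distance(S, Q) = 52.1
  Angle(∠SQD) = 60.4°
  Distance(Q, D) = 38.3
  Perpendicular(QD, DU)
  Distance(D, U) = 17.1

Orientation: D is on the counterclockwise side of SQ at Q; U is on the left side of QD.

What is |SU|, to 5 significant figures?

30.874

S is at the origin; SQ runs at 68.3° with length 52.1, so Q = 52.1·(cos 68.3°, sin 68.3°) = (19.264, 48.408). ∠SQD = 60.4°, so QD runs at 68.3° + (180° − 60.4°) = 187.90° from the x-axis; with |QD| = 38.3, D = Q + 38.3·(cos 187.90°, sin 187.90°) = (-18.673, 43.144). QD ⟂ DU; with |DU| = 17.1 on the left of QD, U = D + 17.1·(0.13744, -0.99051) = (-16.322, 26.206). Then |SU| = |U − S| = 30.874.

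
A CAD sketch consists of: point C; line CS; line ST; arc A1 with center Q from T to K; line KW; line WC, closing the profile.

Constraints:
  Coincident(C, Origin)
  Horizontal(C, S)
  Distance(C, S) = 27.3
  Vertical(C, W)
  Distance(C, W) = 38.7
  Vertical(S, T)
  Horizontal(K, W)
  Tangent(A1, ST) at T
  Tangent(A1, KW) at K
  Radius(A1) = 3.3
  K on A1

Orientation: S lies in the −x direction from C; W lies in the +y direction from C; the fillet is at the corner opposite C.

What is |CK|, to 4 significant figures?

45.54

The virtual corner opposite C is at (-27.30, 38.70). The tangent condition forces QT to be normal to ST and since A1 is tangent to KW there, QK ⟂ KW, with radius 3.3, so the center Q sits 3.3 in from both sides at Q = (-24.00, 35.40). That places the tangent points at T = (-27.30, 35.40) on ST and K = (-24.00, 38.70) on KW. Then |CK| = |K − C| = 45.54.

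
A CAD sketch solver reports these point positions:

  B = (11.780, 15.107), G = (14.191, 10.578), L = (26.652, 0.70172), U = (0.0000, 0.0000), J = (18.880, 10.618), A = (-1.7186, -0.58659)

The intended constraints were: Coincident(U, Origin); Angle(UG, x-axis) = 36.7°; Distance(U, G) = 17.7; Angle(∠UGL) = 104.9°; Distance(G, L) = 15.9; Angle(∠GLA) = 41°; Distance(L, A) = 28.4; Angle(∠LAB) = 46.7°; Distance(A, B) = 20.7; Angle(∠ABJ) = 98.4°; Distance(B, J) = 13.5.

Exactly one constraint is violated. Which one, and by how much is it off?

Distance(B, J) = 13.5 — off by 5.10.

U = (0.00, 0.00) ✓; UG at 36.70° ✓; |UG| = 17.70 ✓; ∠UGL = 104.9° ✓; |GL| = 15.90 ✓; ∠GLA = 41.00° ✓; |LA| = 28.40 ✓; ∠LAB = 46.70° ✓; |AB| = 20.70 ✓; ∠ABJ = 98.40° ✓; |BJ| = 8.400 ✗.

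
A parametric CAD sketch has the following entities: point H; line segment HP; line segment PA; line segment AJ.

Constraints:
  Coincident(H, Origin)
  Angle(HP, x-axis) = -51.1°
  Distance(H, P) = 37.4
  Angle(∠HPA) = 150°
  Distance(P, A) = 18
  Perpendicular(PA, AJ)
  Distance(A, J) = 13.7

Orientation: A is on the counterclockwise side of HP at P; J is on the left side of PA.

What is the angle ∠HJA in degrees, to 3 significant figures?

95.7°

H is at the origin; HP runs at -51.1° with length 37.4, so P = 37.4·(cos -51.1°, sin -51.1°) = (23.5, -29.1). ∠HPA = 150.0°, so PA runs at -51.1° + (180° − 150.0°) = -21.1° from the x-axis; with |PA| = 18.0, A = P + 18.0·(cos -21.1°, sin -21.1°) = (40.3, -35.6). PA ⟂ AJ; with |AJ| = 13.7 on the left of PA, J = A + 13.7·(0.360, 0.933) = (45.2, -22.8). Then cos ∠HJA = JH·JA / (|JH||JA|), giving 95.7°.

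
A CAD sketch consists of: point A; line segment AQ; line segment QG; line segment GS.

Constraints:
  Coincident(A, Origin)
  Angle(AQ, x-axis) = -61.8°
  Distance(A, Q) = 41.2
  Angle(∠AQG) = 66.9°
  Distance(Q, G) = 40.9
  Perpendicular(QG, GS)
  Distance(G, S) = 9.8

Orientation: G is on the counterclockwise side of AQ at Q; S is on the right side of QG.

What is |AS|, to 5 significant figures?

53.729

A is at the origin; AQ runs at -61.8° with length 41.2, so Q = 41.2·(cos -61.8°, sin -61.8°) = (19.469, -36.310). ∠AQG = 66.9°, so QG runs at -61.8° + (180° − 66.9°) = 51.300° from the x-axis; with |QG| = 40.9, G = Q + 40.9·(cos 51.300°, sin 51.300°) = (45.042, -4.3901). QG ⟂ GS; with |GS| = 9.8 on the right of QG, S = G + 9.8·(0.78043, -0.62524) = (52.690, -10.517). Then |AS| = |S − A| = 53.729.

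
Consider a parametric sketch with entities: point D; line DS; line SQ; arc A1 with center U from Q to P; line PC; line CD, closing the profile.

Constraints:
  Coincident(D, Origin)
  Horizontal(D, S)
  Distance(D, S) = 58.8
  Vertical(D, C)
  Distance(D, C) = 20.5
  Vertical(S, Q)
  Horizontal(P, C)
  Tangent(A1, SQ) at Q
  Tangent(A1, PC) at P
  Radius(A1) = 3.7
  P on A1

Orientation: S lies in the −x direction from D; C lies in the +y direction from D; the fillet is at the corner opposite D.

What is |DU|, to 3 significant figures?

57.6

D is at the origin; DS is horizontal with |DS| = 58.8 and S on the −x side, so S = (-58.8, 0.00). D and C share the same x with |DC| = 20.5 and C on the +y side, so C = (0.00, 20.5). The virtual corner opposite D is at (-58.8, 20.5). Tangency of A1 to SQ means the radius UQ is perpendicular to SQ and A1 meets PC tangentially, so UP is at right angles to PC, with radius 3.7, so the center U sits 3.7 in from both sides at U = (-55.1, 16.8). Then |DU| = |U − D| = 57.6.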